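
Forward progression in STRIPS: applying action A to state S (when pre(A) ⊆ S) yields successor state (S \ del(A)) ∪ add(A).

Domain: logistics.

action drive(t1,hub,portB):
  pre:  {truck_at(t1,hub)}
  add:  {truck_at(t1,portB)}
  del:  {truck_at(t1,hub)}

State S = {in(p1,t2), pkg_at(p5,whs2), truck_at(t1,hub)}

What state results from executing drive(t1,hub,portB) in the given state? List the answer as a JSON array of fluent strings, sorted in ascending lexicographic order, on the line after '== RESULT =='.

Progress:
  pre ⊆ S: {truck_at(t1,hub)} ⊆ S  — applicable
  S \ del = {in(p1,t2), pkg_at(p5,whs2)}
  ∪ add   = {in(p1,t2), pkg_at(p5,whs2), truck_at(t1,portB)}

== RESULT ==
["in(p1,t2)", "pkg_at(p5,whs2)", "truck_at(t1,portB)"]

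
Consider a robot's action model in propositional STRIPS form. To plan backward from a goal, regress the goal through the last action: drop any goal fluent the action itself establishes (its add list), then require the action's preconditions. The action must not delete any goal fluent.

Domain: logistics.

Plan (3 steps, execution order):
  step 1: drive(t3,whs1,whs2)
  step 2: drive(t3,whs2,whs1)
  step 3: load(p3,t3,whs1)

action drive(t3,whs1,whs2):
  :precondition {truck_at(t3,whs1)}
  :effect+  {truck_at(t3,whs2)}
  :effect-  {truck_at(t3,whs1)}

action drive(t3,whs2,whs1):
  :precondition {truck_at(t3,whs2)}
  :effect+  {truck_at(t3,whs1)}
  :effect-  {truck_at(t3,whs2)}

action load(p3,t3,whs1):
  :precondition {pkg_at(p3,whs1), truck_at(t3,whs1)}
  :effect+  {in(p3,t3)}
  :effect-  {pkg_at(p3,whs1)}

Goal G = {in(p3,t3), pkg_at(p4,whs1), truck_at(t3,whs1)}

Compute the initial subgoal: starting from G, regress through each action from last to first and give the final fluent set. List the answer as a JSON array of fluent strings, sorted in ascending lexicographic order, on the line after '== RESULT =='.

Regress step by step:
  through step 3 (load(p3,t3,whs1)): drop {in(p3,t3)}, keep {pkg_at(p4,whs1), truck_at(t3,whs1)}, require {pkg_at(p3,whs1), truck_at(t3,whs1)}
    → {pkg_at(p3,whs1), pkg_at(p4,whs1), truck_at(t3,whs1)}
  through step 2 (drive(t3,whs2,whs1)): drop {truck_at(t3,whs1)}, keep {pkg_at(p3,whs1), pkg_at(p4,whs1)}, require {truck_at(t3,whs2)}
    → {pkg_at(p3,whs1), pkg_at(p4,whs1), truck_at(t3,whs2)}
  through step 1 (drive(t3,whs1,whs2)): drop {truck_at(t3,whs2)}, keep {pkg_at(p3,whs1), pkg_at(p4,whs1)}, require {truck_at(t3,whs1)}
    → {pkg_at(p3,whs1), pkg_at(p4,whs1), truck_at(t3,whs1)}

== RESULT ==
["pkg_at(p3,whs1)", "pkg_at(p4,whs1)", "truck_at(t3,whs1)"]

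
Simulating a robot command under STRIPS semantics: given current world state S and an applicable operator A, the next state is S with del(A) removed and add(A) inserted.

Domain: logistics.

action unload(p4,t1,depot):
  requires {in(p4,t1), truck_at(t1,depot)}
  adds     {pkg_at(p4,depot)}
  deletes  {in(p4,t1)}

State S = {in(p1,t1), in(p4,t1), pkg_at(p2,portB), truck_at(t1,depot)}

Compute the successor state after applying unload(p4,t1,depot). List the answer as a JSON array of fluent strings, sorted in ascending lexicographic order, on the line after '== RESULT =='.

Progress:
  pre ⊆ S: {in(p4,t1), truck_at(t1,depot)} ⊆ S  — applicable
  S \ del = {in(p1,t1), pkg_at(p2,portB), truck_at(t1,depot)}
  ∪ add   = {in(p1,t1), pkg_at(p2,portB), pkg_at(p4,depot), truck_at(t1,depot)}

== RESULT ==
["in(p1,t1)", "pkg_at(p2,portB)", "pkg_at(p4,depot)", "truck_at(t1,depot)"]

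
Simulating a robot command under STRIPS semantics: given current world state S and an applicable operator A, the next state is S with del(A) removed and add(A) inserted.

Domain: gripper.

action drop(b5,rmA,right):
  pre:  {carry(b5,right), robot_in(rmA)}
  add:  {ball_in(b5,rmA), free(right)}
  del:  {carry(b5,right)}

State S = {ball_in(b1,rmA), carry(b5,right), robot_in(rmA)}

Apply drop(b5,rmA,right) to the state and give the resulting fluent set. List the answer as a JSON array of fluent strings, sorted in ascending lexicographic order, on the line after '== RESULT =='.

Compute (S \ del) ∪ add:
  pre ⊆ S: {carry(b5,right), robot_in(rmA)} ⊆ S  — applicable
  S \ del = {ball_in(b1,rmA), robot_in(rmA)}
  ∪ add   = {ball_in(b1,rmA), ball_in(b5,rmA), free(right), robot_in(rmA)}

== RESULT ==
["ball_in(b1,rmA)", "ball_in(b5,rmA)", "free(right)", "robot_in(rmA)"]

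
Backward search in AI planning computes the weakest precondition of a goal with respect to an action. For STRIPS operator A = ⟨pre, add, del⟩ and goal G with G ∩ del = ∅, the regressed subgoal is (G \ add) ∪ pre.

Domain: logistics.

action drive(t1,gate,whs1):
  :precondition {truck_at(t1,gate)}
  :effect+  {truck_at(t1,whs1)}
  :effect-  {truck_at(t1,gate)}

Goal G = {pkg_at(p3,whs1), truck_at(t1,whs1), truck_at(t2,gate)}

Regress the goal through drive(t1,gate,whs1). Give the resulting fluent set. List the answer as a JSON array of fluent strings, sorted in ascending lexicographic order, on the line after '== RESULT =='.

Compute (G \ add) ∪ pre:
  G ∩ del = {}  (empty — regression defined)
  G \ add = {pkg_at(p3,whs1), truck_at(t1,whs1), truck_at(t2,gate)} \ {truck_at(t1,whs1)} = {pkg_at(p3,whs1), truck_at(t2,gate)}
  ∪ pre   = {pkg_at(p3,whs1), truck_at(t2,gate)} ∪ {truck_at(t1,gate)}
          = {pkg_at(p3,whs1), truck_at(t1,gate), truck_at(t2,gate)}

== RESULT ==
["pkg_at(p3,whs1)", "truck_at(t1,gate)", "truck_at(t2,gate)"]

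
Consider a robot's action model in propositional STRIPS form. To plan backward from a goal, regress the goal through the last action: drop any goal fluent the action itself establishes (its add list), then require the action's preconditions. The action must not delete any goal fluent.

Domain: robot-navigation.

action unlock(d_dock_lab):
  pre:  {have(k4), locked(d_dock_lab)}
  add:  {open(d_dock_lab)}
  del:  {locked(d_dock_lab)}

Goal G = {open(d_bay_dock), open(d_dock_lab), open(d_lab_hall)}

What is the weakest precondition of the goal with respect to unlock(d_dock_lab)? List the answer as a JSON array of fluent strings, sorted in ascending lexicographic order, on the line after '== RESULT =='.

Regress:
  G ∩ del = {}  (empty — regression defined)
  G \ add = {open(d_bay_dock), open(d_dock_lab), open(d_lab_hall)} \ {open(d_dock_lab)} = {open(d_bay_dock), open(d_lab_hall)}
  ∪ pre   = {open(d_bay_dock), open(d_lab_hall)} ∪ {have(k4), locked(d_dock_lab)}
          = {have(k4), locked(d_dock_lab), open(d_bay_dock), open(d_lab_hall)}

== RESULT ==
["have(k4)", "locked(d_dock_lab)", "open(d_bay_dock)", "open(d_lab_hall)"]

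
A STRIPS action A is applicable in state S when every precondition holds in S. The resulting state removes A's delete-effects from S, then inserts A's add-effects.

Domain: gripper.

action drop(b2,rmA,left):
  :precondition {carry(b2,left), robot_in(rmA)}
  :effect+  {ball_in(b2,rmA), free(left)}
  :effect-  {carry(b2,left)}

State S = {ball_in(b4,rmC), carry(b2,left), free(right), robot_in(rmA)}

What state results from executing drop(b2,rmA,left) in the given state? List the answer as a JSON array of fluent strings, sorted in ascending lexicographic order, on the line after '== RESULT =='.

Progress:
  pre ⊆ S: {carry(b2,left), robot_in(rmA)} ⊆ S  — applicable
  S \ del = {ball_in(b4,rmC), free(right), robot_in(rmA)}
  ∪ add   = {ball_in(b2,rmA), ball_in(b4,rmC), free(left), free(right), robot_in(rmA)}

== RESULT ==
["ball_in(b2,rmA)", "ball_in(b4,rmC)", "free(left)", "free(right)", "robot_in(rmA)"]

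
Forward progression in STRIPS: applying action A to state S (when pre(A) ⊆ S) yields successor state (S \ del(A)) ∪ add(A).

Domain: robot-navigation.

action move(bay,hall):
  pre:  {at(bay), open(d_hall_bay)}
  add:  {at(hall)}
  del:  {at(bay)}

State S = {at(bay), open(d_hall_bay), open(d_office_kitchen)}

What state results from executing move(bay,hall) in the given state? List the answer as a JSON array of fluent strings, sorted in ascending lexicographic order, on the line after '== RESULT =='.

Progress:
  pre ⊆ S: {at(bay), open(d_hall_bay)} ⊆ S  — applicable
  S \ del = {open(d_hall_bay), open(d_office_kitchen)}
  ∪ add   = {at(hall), open(d_hall_bay), open(d_office_kitchen)}

== RESULT ==
["at(hall)", "open(d_hall_bay)", "open(d_office_kitchen)"]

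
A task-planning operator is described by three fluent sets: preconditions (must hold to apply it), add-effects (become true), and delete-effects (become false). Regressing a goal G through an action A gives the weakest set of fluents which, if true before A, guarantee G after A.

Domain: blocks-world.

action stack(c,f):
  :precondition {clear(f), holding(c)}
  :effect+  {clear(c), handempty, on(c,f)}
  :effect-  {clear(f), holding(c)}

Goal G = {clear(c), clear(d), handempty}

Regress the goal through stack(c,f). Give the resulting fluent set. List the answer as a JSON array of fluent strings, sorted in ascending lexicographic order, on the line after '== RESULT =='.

Regress:
  G ∩ del = {}  (empty — regression defined)
  G \ add = {clear(c), clear(d), handempty} \ {clear(c), handempty, on(c,f)} = {clear(d)}
  ∪ pre   = {clear(d)} ∪ {clear(f), holding(c)}
          = {clear(d), clear(f), holding(c)}

== RESULT ==
["clear(d)", "clear(f)", "holding(c)"]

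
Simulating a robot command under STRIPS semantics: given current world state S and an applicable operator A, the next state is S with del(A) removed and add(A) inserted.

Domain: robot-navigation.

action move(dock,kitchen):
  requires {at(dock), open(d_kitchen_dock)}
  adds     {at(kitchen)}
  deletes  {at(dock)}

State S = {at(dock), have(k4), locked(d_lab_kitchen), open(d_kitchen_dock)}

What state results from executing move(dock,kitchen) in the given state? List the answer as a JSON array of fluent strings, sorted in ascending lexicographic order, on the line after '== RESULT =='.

Compute (S \ del) ∪ add:
  pre ⊆ S: {at(dock), open(d_kitchen_dock)} ⊆ S  — applicable
  S \ del = {have(k4), locked(d_lab_kitchen), open(d_kitchen_dock)}
  ∪ add   = {at(kitchen), have(k4), locked(d_lab_kitchen), open(d_kitchen_dock)}

== RESULT ==
["at(kitchen)", "have(k4)", "locked(d_lab_kitchen)", "open(d_kitchen_dock)"]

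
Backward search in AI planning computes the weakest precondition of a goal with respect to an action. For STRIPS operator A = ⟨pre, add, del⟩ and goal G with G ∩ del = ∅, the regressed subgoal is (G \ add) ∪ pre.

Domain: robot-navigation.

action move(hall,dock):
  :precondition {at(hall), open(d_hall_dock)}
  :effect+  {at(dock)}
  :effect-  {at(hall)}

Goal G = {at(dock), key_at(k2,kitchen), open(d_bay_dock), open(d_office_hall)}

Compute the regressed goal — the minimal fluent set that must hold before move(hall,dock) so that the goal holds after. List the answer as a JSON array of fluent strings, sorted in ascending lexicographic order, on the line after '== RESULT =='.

Regress:
  G ∩ del = {}  (empty — regression defined)
  G \ add = {at(dock), key_at(k2,kitchen), open(d_bay_dock), open(d_office_hall)} \ {at(dock)} = {key_at(k2,kitchen), open(d_bay_dock), open(d_office_hall)}
  ∪ pre   = {key_at(k2,kitchen), open(d_bay_dock), open(d_office_hall)} ∪ {at(hall), open(d_hall_dock)}
          = {at(hall), key_at(k2,kitchen), open(d_bay_dock), open(d_hall_dock), open(d_office_hall)}

== RESULT ==
["at(hall)", "key_at(k2,kitchen)", "open(d_bay_dock)", "open(d_hall_dock)", "open(d_office_hall)"]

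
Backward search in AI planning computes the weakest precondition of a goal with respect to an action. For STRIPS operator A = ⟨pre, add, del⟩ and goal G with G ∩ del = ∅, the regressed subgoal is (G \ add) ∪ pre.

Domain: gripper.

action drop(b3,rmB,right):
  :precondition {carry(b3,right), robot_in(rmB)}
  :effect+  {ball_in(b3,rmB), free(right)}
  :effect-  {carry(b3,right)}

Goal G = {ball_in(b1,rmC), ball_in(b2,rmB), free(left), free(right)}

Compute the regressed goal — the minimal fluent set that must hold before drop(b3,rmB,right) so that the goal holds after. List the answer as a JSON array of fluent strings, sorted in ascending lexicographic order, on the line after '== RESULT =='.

Regress:
  G ∩ del = {}  (empty — regression defined)
  G \ add = {ball_in(b1,rmC), ball_in(b2,rmB), free(left), free(right)} \ {ball_in(b3,rmB), free(right)} = {ball_in(b1,rmC), ball_in(b2,rmB), free(left)}
  ∪ pre   = {ball_in(b1,rmC), ball_in(b2,rmB), free(left)} ∪ {carry(b3,right), robot_in(rmB)}
          = {ball_in(b1,rmC), ball_in(b2,rmB), carry(b3,right), free(left), robot_in(rmB)}

== RESULT ==
["ball_in(b1,rmC)", "ball_in(b2,rmB)", "carry(b3,right)", "free(left)", "robot_in(rmB)"]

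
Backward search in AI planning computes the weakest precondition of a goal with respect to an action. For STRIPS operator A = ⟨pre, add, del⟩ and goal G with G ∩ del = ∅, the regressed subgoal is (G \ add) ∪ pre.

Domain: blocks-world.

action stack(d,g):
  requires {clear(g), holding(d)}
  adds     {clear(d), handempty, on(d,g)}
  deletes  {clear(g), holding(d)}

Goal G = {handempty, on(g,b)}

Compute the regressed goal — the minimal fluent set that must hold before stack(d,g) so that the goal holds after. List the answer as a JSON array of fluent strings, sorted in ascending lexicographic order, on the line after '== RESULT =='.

Compute (G \ add) ∪ pre:
  G ∩ del = {}  (empty — regression defined)
  G \ add = {handempty, on(g,b)} \ {clear(d), handempty, on(d,g)} = {on(g,b)}
  ∪ pre   = {on(g,b)} ∪ {clear(g), holding(d)}
          = {clear(g), holding(d), on(g,b)}

== RESULT ==
["clear(g)", "holding(d)", "on(g,b)"]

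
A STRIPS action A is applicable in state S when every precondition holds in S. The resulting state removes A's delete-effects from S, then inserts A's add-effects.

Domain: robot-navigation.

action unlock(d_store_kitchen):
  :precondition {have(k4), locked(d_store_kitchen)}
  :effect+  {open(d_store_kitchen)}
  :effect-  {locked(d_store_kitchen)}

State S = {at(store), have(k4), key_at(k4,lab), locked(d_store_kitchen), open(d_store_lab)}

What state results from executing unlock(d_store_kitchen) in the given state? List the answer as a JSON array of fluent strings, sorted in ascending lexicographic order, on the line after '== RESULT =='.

Progress:
  pre ⊆ S: {have(k4), locked(d_store_kitchen)} ⊆ S  — applicable
  S \ del = {at(store), have(k4), key_at(k4,lab), open(d_store_lab)}
  ∪ add   = {at(store), have(k4), key_at(k4,lab), open(d_store_kitchen), open(d_store_lab)}

== RESULT ==
["at(store)", "have(k4)", "key_at(k4,lab)", "open(d_store_kitchen)", "open(d_store_lab)"]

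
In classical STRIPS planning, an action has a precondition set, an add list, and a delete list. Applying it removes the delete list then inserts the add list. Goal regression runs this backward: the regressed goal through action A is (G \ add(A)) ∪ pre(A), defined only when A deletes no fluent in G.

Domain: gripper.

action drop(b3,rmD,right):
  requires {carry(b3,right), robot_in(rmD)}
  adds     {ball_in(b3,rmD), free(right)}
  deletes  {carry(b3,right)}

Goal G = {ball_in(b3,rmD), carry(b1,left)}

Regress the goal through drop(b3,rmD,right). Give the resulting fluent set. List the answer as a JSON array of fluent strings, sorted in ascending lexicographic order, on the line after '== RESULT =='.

Regress:
  G ∩ del = {}  (empty — regression defined)
  G \ add = {ball_in(b3,rmD), carry(b1,left)} \ {ball_in(b3,rmD), free(right)} = {carry(b1,left)}
  ∪ pre   = {carry(b1,left)} ∪ {carry(b3,right), robot_in(rmD)}
          = {carry(b1,left), carry(b3,right), robot_in(rmD)}

== RESULT ==
["carry(b1,left)", "carry(b3,right)", "robot_in(rmD)"]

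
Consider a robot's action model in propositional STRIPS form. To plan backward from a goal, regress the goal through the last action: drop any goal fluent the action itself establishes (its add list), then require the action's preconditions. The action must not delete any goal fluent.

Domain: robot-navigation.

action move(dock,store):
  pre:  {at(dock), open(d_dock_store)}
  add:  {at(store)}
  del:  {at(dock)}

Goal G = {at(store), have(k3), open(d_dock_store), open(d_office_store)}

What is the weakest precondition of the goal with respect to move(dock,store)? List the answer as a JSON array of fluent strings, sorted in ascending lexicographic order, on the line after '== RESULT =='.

Compute (G \ add) ∪ pre:
  G ∩ del = {}  (empty — regression defined)
  G \ add = {at(store), have(k3), open(d_dock_store), open(d_office_store)} \ {at(store)} = {have(k3), open(d_dock_store), open(d_office_store)}
  ∪ pre   = {have(k3), open(d_dock_store), open(d_office_store)} ∪ {at(dock), open(d_dock_store)}
          = {at(dock), have(k3), open(d_dock_store), open(d_office_store)}

== RESULT ==
["at(dock)", "have(k3)", "open(d_dock_store)", "open(d_office_store)"]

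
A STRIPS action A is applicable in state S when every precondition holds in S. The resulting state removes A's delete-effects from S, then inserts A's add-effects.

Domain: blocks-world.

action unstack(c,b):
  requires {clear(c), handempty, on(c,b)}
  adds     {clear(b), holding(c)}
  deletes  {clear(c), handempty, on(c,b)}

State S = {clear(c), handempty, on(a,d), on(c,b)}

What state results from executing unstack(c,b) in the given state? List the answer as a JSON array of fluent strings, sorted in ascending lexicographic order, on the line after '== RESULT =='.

Progress:
  pre ⊆ S: {clear(c), handempty, on(c,b)} ⊆ S  — applicable
  S \ del = {on(a,d)}
  ∪ add   = {clear(b), holding(c), on(a,d)}

== RESULT ==
["clear(b)", "holding(c)", "on(a,d)"]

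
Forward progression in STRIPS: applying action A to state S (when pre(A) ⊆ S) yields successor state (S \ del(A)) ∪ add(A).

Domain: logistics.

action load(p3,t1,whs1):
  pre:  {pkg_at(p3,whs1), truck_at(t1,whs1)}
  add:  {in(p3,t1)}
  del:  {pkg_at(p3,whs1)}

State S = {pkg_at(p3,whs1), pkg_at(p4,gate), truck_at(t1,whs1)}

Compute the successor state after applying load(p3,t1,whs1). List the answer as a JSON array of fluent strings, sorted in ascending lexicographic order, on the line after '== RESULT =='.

Progress:
  pre ⊆ S: {pkg_at(p3,whs1), truck_at(t1,whs1)} ⊆ S  — applicable
  S \ del = {pkg_at(p4,gate), truck_at(t1,whs1)}
  ∪ add   = {in(p3,t1), pkg_at(p4,gate), truck_at(t1,whs1)}

== RESULT ==
["in(p3,t1)", "pkg_at(p4,gate)", "truck_at(t1,whs1)"]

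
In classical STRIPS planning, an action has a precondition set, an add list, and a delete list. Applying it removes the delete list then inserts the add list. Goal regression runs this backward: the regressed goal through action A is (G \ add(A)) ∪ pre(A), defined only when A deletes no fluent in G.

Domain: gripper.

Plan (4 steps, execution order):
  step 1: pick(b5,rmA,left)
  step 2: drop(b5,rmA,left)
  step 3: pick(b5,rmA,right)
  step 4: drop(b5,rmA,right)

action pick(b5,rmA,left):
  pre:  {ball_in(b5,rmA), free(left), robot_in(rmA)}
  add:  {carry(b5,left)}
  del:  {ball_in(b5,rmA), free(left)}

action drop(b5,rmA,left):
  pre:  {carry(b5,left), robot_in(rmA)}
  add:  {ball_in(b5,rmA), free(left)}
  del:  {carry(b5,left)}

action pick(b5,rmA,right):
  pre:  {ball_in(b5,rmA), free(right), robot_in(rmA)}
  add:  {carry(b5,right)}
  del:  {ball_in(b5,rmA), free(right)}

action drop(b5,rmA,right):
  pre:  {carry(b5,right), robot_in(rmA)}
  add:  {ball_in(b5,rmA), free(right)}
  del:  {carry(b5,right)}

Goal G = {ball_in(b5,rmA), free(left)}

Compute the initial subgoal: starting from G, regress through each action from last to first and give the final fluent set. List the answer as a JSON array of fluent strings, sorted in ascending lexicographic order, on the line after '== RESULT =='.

Regress step by step:
  through step 4 (drop(b5,rmA,right)): drop {ball_in(b5,rmA)}, keep {free(left)}, require {carry(b5,right), robot_in(rmA)}
    → {carry(b5,right), free(left), robot_in(rmA)}
  through step 3 (pick(b5,rmA,right)): drop {carry(b5,right)}, keep {free(left), robot_in(rmA)}, require {ball_in(b5,rmA), free(right), robot_in(rmA)}
    → {ball_in(b5,rmA), free(left), free(right), robot_in(rmA)}
  through step 2 (drop(b5,rmA,left)): drop {ball_in(b5,rmA), free(left)}, keep {free(right), robot_in(rmA)}, require {carry(b5,left), robot_in(rmA)}
    → {carry(b5,left), free(right), robot_in(rmA)}
  through step 1 (pick(b5,rmA,left)): drop {carry(b5,left)}, keep {free(right), robot_in(rmA)}, require {ball_in(b5,rmA), free(left), robot_in(rmA)}
    → {ball_in(b5,rmA), free(left), free(right), robot_in(rmA)}

== RESULT ==
["ball_in(b5,rmA)", "free(left)", "free(right)", "robot_in(rmA)"]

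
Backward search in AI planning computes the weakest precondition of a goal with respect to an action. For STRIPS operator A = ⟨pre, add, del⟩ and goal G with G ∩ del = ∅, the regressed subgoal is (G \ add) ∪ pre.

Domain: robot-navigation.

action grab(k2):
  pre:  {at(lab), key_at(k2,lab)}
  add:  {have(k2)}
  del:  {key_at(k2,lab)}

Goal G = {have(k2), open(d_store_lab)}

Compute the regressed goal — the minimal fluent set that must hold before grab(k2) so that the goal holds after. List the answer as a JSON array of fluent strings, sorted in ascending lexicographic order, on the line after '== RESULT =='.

Compute (G \ add) ∪ pre:
  G ∩ del = {}  (empty — regression defined)
  G \ add = {have(k2), open(d_store_lab)} \ {have(k2)} = {open(d_store_lab)}
  ∪ pre   = {open(d_store_lab)} ∪ {at(lab), key_at(k2,lab)}
          = {at(lab), key_at(k2,lab), open(d_store_lab)}

== RESULT ==
["at(lab)", "key_at(k2,lab)", "open(d_store_lab)"]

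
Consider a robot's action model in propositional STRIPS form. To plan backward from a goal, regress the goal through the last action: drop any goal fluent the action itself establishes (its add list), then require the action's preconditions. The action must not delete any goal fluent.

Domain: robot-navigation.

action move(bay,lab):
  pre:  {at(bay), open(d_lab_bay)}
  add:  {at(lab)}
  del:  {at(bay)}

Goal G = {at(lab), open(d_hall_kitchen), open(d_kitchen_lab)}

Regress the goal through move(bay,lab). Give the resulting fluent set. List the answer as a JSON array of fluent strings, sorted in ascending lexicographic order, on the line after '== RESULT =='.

Compute (G \ add) ∪ pre:
  G ∩ del = {}  (empty — regression defined)
  G \ add = {at(lab), open(d_hall_kitchen), open(d_kitchen_lab)} \ {at(lab)} = {open(d_hall_kitchen), open(d_kitchen_lab)}
  ∪ pre   = {open(d_hall_kitchen), open(d_kitchen_lab)} ∪ {at(bay), open(d_lab_bay)}
          = {at(bay), open(d_hall_kitchen), open(d_kitchen_lab), open(d_lab_bay)}

== RESULT ==
["at(bay)", "open(d_hall_kitchen)", "open(d_kitchen_lab)", "open(d_lab_bay)"]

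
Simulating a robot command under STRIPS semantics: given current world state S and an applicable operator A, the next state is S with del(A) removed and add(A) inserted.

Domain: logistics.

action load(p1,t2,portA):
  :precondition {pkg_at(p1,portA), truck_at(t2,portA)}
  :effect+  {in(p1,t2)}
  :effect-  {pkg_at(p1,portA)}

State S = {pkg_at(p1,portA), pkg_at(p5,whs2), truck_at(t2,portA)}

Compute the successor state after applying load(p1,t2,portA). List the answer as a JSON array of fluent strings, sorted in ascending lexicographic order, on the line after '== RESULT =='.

Progress:
  pre ⊆ S: {pkg_at(p1,portA), truck_at(t2,portA)} ⊆ S  — applicable
  S \ del = {pkg_at(p5,whs2), truck_at(t2,portA)}
  ∪ add   = {in(p1,t2), pkg_at(p5,whs2), truck_at(t2,portA)}

== RESULT ==
["in(p1,t2)", "pkg_at(p5,whs2)", "truck_at(t2,portA)"]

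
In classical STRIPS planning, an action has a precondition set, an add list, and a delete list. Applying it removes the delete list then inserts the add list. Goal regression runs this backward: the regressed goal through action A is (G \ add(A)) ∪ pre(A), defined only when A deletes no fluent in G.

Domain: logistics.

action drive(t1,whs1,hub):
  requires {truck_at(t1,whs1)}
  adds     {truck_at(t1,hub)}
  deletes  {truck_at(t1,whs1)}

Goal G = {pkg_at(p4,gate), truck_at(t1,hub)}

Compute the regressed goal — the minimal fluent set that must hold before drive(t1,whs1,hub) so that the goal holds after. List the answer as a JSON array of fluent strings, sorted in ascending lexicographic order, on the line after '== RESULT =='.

Regress:
  G ∩ del = {}  (empty — regression defined)
  G \ add = {pkg_at(p4,gate), truck_at(t1,hub)} \ {truck_at(t1,hub)} = {pkg_at(p4,gate)}
  ∪ pre   = {pkg_at(p4,gate)} ∪ {truck_at(t1,whs1)}
          = {pkg_at(p4,gate), truck_at(t1,whs1)}

== RESULT ==
["pkg_at(p4,gate)", "truck_at(t1,whs1)"]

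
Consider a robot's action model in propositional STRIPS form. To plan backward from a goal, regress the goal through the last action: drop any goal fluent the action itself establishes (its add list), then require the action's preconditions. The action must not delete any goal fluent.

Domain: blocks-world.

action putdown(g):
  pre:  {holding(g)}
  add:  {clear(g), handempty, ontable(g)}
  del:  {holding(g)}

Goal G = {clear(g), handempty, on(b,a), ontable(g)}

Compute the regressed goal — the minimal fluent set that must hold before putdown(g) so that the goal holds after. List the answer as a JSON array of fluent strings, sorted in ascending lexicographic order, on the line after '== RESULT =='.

Compute (G \ add) ∪ pre:
  G ∩ del = {}  (empty — regression defined)
  G \ add = {clear(g), handempty, on(b,a), ontable(g)} \ {clear(g), handempty, ontable(g)} = {on(b,a)}
  ∪ pre   = {on(b,a)} ∪ {holding(g)}
          = {holding(g), on(b,a)}

== RESULT ==
["holding(g)", "on(b,a)"]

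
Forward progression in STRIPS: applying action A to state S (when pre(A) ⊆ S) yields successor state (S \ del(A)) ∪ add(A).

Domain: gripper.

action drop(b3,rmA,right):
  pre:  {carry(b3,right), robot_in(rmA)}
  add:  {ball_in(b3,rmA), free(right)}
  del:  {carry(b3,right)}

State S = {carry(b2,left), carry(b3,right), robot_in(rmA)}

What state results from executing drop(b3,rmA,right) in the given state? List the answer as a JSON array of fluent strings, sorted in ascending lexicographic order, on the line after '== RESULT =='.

Compute (S \ del) ∪ add:
  pre ⊆ S: {carry(b3,right), robot_in(rmA)} ⊆ S  — applicable
  S \ del = {carry(b2,left), robot_in(rmA)}
  ∪ add   = {ball_in(b3,rmA), carry(b2,left), free(right), robot_in(rmA)}

== RESULT ==
["ball_in(b3,rmA)", "carry(b2,left)", "free(right)", "robot_in(rmA)"]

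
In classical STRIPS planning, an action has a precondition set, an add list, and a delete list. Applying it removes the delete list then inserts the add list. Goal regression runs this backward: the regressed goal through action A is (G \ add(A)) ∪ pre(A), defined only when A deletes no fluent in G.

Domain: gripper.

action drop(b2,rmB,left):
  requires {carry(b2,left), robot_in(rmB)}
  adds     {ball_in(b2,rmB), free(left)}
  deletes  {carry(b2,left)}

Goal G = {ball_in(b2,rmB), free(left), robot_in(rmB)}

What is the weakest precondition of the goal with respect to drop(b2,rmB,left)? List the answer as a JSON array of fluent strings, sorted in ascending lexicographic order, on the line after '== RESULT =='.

Compute (G \ add) ∪ pre:
  G ∩ del = {}  (empty — regression defined)
  G \ add = {ball_in(b2,rmB), free(left), robot_in(rmB)} \ {ball_in(b2,rmB), free(left)} = {robot_in(rmB)}
  ∪ pre   = {robot_in(rmB)} ∪ {carry(b2,left), robot_in(rmB)}
          = {carry(b2,left), robot_in(rmB)}

== RESULT ==
["carry(b2,left)", "robot_in(rmB)"]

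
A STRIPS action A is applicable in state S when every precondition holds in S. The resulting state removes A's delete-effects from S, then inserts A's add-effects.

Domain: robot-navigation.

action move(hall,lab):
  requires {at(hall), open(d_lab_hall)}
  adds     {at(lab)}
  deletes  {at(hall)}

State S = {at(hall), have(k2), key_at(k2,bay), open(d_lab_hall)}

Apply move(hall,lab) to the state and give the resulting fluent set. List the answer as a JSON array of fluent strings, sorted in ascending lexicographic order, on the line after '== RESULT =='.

Compute (S \ del) ∪ add:
  pre ⊆ S: {at(hall), open(d_lab_hall)} ⊆ S  — applicable
  S \ del = {have(k2), key_at(k2,bay), open(d_lab_hall)}
  ∪ add   = {at(lab), have(k2), key_at(k2,bay), open(d_lab_hall)}

== RESULT ==
["at(lab)", "have(k2)", "key_at(k2,bay)", "open(d_lab_hall)"]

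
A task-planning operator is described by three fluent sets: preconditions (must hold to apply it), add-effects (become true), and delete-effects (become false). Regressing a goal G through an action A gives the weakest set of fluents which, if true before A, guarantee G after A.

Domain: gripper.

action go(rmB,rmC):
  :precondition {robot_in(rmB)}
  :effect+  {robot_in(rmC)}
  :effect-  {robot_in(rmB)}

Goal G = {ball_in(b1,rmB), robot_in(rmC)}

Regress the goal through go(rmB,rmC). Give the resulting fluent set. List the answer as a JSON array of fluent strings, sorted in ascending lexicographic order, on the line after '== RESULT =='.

Regress:
  G ∩ del = {}  (empty — regression defined)
  G \ add = {ball_in(b1,rmB), robot_in(rmC)} \ {robot_in(rmC)} = {ball_in(b1,rmB)}
  ∪ pre   = {ball_in(b1,rmB)} ∪ {robot_in(rmB)}
          = {ball_in(b1,rmB), robot_in(rmB)}

== RESULT ==
["ball_in(b1,rmB)", "robot_in(rmB)"]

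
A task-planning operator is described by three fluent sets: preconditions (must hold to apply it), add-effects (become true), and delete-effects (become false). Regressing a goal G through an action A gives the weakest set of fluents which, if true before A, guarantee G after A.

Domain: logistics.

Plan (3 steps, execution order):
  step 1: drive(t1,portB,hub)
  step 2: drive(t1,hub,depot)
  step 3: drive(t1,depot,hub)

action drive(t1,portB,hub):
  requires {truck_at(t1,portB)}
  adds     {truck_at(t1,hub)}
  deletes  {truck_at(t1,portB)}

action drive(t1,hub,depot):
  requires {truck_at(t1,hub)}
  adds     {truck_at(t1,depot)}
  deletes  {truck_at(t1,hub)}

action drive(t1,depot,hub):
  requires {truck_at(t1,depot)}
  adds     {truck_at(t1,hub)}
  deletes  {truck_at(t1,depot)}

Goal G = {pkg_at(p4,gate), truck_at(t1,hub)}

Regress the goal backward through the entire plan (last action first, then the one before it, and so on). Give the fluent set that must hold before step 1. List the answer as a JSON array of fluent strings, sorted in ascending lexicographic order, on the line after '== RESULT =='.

Regress step by step:
  through step 3 (drive(t1,depot,hub)): drop {truck_at(t1,hub)}, keep {pkg_at(p4,gate)}, require {truck_at(t1,depot)}
    → {pkg_at(p4,gate), truck_at(t1,depot)}
  through step 2 (drive(t1,hub,depot)): drop {truck_at(t1,depot)}, keep {pkg_at(p4,gate)}, require {truck_at(t1,hub)}
    → {pkg_at(p4,gate), truck_at(t1,hub)}
  through step 1 (drive(t1,portB,hub)): drop {truck_at(t1,hub)}, keep {pkg_at(p4,gate)}, require {truck_at(t1,portB)}
    → {pkg_at(p4,gate), truck_at(t1,portB)}

== RESULT ==
["pkg_at(p4,gate)", "truck_at(t1,portB)"]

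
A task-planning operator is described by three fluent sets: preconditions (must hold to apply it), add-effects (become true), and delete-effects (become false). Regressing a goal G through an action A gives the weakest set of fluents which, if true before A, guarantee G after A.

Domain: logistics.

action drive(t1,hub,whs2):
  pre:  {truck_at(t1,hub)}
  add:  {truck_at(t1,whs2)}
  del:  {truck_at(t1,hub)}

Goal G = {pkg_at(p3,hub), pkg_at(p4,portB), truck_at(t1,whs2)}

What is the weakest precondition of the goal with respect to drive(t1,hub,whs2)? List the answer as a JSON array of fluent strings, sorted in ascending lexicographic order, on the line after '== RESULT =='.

Regress:
  G ∩ del = {}  (empty — regression defined)
  G \ add = {pkg_at(p3,hub), pkg_at(p4,portB), truck_at(t1,whs2)} \ {truck_at(t1,whs2)} = {pkg_at(p3,hub), pkg_at(p4,portB)}
  ∪ pre   = {pkg_at(p3,hub), pkg_at(p4,portB)} ∪ {truck_at(t1,hub)}
          = {pkg_at(p3,hub), pkg_at(p4,portB), truck_at(t1,hub)}

== RESULT ==
["pkg_at(p3,hub)", "pkg_at(p4,portB)", "truck_at(t1,hub)"]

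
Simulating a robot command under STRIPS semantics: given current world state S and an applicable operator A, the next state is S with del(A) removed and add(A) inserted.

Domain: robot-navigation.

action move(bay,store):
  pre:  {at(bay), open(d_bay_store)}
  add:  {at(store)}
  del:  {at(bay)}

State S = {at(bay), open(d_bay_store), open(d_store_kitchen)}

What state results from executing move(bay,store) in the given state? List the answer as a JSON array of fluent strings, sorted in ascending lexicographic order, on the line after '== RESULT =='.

Progress:
  pre ⊆ S: {at(bay), open(d_bay_store)} ⊆ S  — applicable
  S \ del = {open(d_bay_store), open(d_store_kitchen)}
  ∪ add   = {at(store), open(d_bay_store), open(d_store_kitchen)}

== RESULT ==
["at(store)", "open(d_bay_store)", "open(d_store_kitchen)"]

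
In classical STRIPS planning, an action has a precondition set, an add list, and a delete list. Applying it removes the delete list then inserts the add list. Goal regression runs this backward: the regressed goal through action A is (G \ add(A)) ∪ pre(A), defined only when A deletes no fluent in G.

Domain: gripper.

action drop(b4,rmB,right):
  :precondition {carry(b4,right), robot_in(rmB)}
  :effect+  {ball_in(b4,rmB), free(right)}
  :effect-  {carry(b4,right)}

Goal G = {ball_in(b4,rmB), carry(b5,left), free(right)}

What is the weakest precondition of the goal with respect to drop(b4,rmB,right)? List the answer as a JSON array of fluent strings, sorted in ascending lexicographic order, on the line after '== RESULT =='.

Regress:
  G ∩ del = {}  (empty — regression defined)
  G \ add = {ball_in(b4,rmB), carry(b5,left), free(right)} \ {ball_in(b4,rmB), free(right)} = {carry(b5,left)}
  ∪ pre   = {carry(b5,left)} ∪ {carry(b4,right), robot_in(rmB)}
          = {carry(b4,right), carry(b5,left), robot_in(rmB)}

== RESULT ==
["carry(b4,right)", "carry(b5,left)", "robot_in(rmB)"]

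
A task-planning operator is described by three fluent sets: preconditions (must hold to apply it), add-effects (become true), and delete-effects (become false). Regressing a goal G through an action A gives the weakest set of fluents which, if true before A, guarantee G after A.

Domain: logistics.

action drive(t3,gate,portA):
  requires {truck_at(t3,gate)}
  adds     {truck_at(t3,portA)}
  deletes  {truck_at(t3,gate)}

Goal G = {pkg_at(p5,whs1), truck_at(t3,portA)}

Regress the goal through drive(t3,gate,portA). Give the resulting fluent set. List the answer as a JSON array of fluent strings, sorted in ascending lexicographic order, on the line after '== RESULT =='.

Compute (G \ add) ∪ pre:
  G ∩ del = {}  (empty — regression defined)
  G \ add = {pkg_at(p5,whs1), truck_at(t3,portA)} \ {truck_at(t3,portA)} = {pkg_at(p5,whs1)}
  ∪ pre   = {pkg_at(p5,whs1)} ∪ {truck_at(t3,gate)}
          = {pkg_at(p5,whs1), truck_at(t3,gate)}

== RESULT ==
["pkg_at(p5,whs1)", "truck_at(t3,gate)"]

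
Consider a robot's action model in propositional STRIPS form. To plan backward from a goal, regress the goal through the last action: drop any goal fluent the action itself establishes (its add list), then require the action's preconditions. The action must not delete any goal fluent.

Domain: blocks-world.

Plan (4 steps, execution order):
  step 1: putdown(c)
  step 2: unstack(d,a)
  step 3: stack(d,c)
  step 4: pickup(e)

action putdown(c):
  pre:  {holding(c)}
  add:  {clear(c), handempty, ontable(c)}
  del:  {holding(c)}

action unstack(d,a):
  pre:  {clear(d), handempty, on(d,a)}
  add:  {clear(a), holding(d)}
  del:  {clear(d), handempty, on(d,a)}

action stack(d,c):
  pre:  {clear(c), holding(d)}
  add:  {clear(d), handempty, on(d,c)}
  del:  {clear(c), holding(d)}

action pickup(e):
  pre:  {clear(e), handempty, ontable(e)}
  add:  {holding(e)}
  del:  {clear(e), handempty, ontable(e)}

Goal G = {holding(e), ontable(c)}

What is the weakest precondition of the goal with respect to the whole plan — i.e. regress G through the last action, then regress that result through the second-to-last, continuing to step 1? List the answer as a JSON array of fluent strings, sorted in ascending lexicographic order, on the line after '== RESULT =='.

Regress step by step:
  through step 4 (pickup(e)): drop {holding(e)}, keep {ontable(c)}, require {clear(e), handempty, ontable(e)}
    → {clear(e), handempty, ontable(c), ontable(e)}
  through step 3 (stack(d,c)): drop {handempty}, keep {clear(e), ontable(c), ontable(e)}, require {clear(c), holding(d)}
    → {clear(c), clear(e), holding(d), ontable(c), ontable(e)}
  through step 2 (unstack(d,a)): drop {holding(d)}, keep {clear(c), clear(e), ontable(c), ontable(e)}, require {clear(d), handempty, on(d,a)}
    → {clear(c), clear(d), clear(e), handempty, on(d,a), ontable(c), ontable(e)}
  through step 1 (putdown(c)): drop {clear(c), handempty, ontable(c)}, keep {clear(d), clear(e), on(d,a), ontable(e)}, require {holding(c)}
    → {clear(d), clear(e), holding(c), on(d,a), ontable(e)}

== RESULT ==
["clear(d)", "clear(e)", "holding(c)", "on(d,a)", "ontable(e)"]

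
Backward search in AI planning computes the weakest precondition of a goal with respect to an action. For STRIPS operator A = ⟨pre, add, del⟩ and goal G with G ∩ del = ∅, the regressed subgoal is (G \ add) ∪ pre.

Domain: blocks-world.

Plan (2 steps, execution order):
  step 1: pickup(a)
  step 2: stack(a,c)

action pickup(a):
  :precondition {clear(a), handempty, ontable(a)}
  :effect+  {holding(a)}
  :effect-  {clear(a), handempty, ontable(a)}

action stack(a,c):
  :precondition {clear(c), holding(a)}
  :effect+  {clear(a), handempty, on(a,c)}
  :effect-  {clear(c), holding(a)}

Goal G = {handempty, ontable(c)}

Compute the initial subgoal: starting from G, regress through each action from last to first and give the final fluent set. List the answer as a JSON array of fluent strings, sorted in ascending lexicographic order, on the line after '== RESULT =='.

Work backward from the goal:
  through step 2 (stack(a,c)): drop {handempty}, keep {ontable(c)}, require {clear(c), holding(a)}
    → {clear(c), holding(a), ontable(c)}
  through step 1 (pickup(a)): drop {holding(a)}, keep {clear(c), ontable(c)}, require {clear(a), handempty, ontable(a)}
    → {clear(a), clear(c), handempty, ontable(a), ontable(c)}

== RESULT ==
["clear(a)", "clear(c)", "handempty", "ontable(a)", "ontable(c)"]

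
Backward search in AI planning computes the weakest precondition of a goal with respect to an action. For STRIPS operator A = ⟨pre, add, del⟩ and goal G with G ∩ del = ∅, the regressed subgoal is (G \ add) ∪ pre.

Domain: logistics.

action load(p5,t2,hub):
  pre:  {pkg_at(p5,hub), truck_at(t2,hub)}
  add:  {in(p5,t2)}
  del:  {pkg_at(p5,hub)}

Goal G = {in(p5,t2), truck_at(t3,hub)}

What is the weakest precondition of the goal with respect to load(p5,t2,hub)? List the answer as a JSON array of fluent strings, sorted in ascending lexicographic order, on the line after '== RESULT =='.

Regress:
  G ∩ del = {}  (empty — regression defined)
  G \ add = {in(p5,t2), truck_at(t3,hub)} \ {in(p5,t2)} = {truck_at(t3,hub)}
  ∪ pre   = {truck_at(t3,hub)} ∪ {pkg_at(p5,hub), truck_at(t2,hub)}
          = {pkg_at(p5,hub), truck_at(t2,hub), truck_at(t3,hub)}

== RESULT ==
["pkg_at(p5,hub)", "truck_at(t2,hub)", "truck_at(t3,hub)"]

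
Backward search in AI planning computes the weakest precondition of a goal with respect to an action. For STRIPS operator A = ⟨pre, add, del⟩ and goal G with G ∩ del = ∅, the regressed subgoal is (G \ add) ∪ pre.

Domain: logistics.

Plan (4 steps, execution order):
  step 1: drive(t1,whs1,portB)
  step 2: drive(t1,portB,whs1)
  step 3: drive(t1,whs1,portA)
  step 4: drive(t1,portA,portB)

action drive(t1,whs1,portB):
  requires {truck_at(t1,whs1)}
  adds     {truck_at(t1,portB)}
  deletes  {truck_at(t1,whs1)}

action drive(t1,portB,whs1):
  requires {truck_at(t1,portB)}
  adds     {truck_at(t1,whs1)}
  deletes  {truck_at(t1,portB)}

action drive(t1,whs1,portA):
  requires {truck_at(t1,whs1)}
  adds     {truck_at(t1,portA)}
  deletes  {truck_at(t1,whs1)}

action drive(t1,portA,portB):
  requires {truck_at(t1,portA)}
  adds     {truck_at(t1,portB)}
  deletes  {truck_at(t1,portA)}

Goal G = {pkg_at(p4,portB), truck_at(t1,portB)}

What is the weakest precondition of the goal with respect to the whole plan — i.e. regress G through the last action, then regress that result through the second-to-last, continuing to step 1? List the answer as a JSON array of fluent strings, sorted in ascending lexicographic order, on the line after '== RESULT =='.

Regress step by step:
  through step 4 (drive(t1,portA,portB)): drop {truck_at(t1,portB)}, keep {pkg_at(p4,portB)}, require {truck_at(t1,portA)}
    → {pkg_at(p4,portB), truck_at(t1,portA)}
  through step 3 (drive(t1,whs1,portA)): drop {truck_at(t1,portA)}, keep {pkg_at(p4,portB)}, require {truck_at(t1,whs1)}
    → {pkg_at(p4,portB), truck_at(t1,whs1)}
  through step 2 (drive(t1,portB,whs1)): drop {truck_at(t1,whs1)}, keep {pkg_at(p4,portB)}, require {truck_at(t1,portB)}
    → {pkg_at(p4,portB), truck_at(t1,portB)}
  through step 1 (drive(t1,whs1,portB)): drop {truck_at(t1,portB)}, keep {pkg_at(p4,portB)}, require {truck_at(t1,whs1)}
    → {pkg_at(p4,portB), truck_at(t1,whs1)}

== RESULT ==
["pkg_at(p4,portB)", "truck_at(t1,whs1)"]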